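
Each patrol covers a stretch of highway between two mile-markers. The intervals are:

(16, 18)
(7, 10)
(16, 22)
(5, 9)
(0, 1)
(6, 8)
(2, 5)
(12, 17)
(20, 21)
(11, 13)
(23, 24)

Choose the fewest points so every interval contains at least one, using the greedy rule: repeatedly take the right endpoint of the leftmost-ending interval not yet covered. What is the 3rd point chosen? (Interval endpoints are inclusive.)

Process intervals by earliest right end; each time one isn't hit yet, stab at its right endpoint.
By right end: [0,1]  [2,5]  [6,8]  [5,9]  [7,10]  [11,13]  [12,17]  [16,18]  [20,21]  [16,22]  [23,24]
[0,1] uncovered → point at 1; [2,5] uncovered → point at 5; [6,8] uncovered → point at 8; [11,13] uncovered → point at 13; [16,18] uncovered → point at 18; [20,21] uncovered → point at 21; [23,24] uncovered → point at 24.
Points: 1, 5, 8, 13, 18, 21, 24 (7 total).

8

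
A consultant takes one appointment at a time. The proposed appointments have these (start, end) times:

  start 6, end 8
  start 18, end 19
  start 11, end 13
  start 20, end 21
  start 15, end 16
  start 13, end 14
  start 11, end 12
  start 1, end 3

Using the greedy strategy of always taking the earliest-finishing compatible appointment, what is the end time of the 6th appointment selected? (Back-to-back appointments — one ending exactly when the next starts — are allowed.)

Order by finish time; keep every interval that doesn't clash with the previous kept one.
Sorted by end: (1,3)  (6,8)  (11,12)  (11,13)  (13,14)  (15,16)  (18,19)  (20,21)
take (1,3); take (6,8); take (11,12); take (13,14); take (15,16); take (18,19); take (20,21).
Selected: (1,3) (6,8) (11,12) (13,14) (15,16) (18,19) (20,21)

19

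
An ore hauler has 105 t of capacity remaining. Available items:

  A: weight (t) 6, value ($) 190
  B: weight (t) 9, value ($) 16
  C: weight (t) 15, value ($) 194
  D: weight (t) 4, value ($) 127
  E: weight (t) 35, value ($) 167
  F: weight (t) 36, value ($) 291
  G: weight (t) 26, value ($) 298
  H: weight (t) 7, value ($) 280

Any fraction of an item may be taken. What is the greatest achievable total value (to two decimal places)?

1432.49

Order: H (280/7=40.00) > D (127/4=31.75) > A (190/6=31.67) > C (194/15=12.93) > G (298/26=11.46) > F (291/36=8.08) > E (167/35=4.77) > B (16/9=1.78)
Fill: take H (7 @ 280) → take D (4 @ 127) → take A (6 @ 190) → take C (15 @ 194) → take G (26 @ 298) → take F (36 @ 291) → take 11/35 of E → 52.49; 105/105 used.
Total value = 1432.49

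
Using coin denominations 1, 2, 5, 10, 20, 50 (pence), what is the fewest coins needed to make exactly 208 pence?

Greedy: take as many of the largest coin as possible, then repeat with the remainder.
208 − 4×50→8 − 1×5→3 − 1×2→1 − 1×1→0
Total coins = 4 + 1 + 1 + 1 = 7

7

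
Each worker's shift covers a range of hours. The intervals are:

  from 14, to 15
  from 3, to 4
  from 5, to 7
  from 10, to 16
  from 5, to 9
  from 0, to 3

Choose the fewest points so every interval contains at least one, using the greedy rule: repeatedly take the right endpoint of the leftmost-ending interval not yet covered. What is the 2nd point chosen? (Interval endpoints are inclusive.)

7

By right end: [0,3]  [3,4]  [5,7]  [5,9]  [14,15]  [10,16]
[0,3] uncovered → point at 3; [5,7] uncovered → point at 7; [14,15] uncovered → point at 15.
Points: 3, 7, 15 (3 total).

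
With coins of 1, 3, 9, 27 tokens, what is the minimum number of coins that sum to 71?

7

Greedy: take as many of the largest coin as possible, then repeat with the remainder.
71 = 2×27 + 1×9 + 2×3 + 2×1
Total coins = 2 + 1 + 2 + 2 = 7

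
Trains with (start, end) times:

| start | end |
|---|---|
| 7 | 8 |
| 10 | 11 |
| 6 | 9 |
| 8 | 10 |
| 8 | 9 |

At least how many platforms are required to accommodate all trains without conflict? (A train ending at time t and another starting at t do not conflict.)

3

The answer is the maximum number of intervals overlapping at any instant.
Events (time:±→running): 6:+→1 7:+→2 8:-→1 8:+→2 8:+→3 … peak 3.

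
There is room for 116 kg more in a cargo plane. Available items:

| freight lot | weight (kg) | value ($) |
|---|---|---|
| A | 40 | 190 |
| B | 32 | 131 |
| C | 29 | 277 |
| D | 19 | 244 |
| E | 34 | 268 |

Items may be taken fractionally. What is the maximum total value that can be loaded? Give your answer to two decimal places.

950.50

Sort by value per unit weight and fill in that order.
Order: D (244/19=12.84) > C (277/29=9.55) > E (268/34=7.88) > A (190/40=4.75) > B (131/32=4.09)
Fill: take D (19 @ 244) → take C (29 @ 277) → take E (34 @ 268) → take 34/40 of A → 161.50; 116/116 used.
Total value = 950.50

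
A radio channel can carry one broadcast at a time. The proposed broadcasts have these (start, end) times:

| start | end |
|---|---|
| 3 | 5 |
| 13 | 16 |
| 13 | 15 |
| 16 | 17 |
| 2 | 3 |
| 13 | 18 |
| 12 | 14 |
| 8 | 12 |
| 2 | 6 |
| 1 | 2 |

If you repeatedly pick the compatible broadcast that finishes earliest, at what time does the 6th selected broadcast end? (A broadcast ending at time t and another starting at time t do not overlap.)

Order by finish time; keep every interval that doesn't clash with the previous kept one.
Sorted by end: (1,2)  (2,3)  (3,5)  (2,6)  (8,12)  (12,14)  (13,15)  (13,16)  (16,17)  (13,18)
take (1,2); take (2,3); take (3,5); take (8,12); take (12,14); skip (13,15); take (16,17); skip (13,18).
Selected: (1,2) (2,3) (3,5) (8,12) (12,14) (16,17)

17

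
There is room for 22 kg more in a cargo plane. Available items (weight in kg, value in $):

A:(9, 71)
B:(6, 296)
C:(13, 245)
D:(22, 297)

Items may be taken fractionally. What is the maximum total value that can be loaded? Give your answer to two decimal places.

581.50

Sort by value per unit weight and fill in that order.
Order: B (296/6=49.33) > C (245/13=18.85) > D (297/22=13.50) > A (71/9=7.89)
Fill: take B (6 @ 296) → take C (13 @ 245) → take 3/22 of D → 40.50; 22/22 used.
Total value = 581.50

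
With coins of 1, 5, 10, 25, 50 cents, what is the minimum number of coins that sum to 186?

6

Use the largest denomination that fits, subtract, and repeat.
186 − 3×50→36 − 1×25→11 − 1×10→1 − 1×1→0
Total coins = 3 + 1 + 1 + 1 = 6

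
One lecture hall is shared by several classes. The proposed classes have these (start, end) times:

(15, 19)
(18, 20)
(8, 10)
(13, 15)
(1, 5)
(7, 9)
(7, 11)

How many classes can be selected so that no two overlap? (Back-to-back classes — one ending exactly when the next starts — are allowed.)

Greedy by earliest finish: after sorting by end time, pick each interval compatible with the last pick.
Sorted by end: (1,5)  (7,9)  (8,10)  (7,11)  (13,15)  (15,19)  (18,20)
take (1,5); take (7,9); skip (8,10); take (13,15); take (15,19).
Selected 4 classes.

4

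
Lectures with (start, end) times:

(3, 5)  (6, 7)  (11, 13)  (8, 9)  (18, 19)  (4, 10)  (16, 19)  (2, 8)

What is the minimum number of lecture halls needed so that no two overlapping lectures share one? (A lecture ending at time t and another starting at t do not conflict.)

Events (time:±→running): 2:+→1 3:+→2 4:+→3 … peak 3.

3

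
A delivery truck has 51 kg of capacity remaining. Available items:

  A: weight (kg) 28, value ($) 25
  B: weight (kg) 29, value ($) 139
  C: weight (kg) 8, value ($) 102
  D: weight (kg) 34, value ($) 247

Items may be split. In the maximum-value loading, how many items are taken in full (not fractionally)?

2

Order: C (102/8=12.75) > D (247/34=7.26) > B (139/29=4.79) > A (25/28=0.89)
Fill: take C (8 @ 102) → take D (34 @ 247) → take 9/29 of B → 43.14; 51/51 used.
2 item(s) taken whole; one partial (take 9/29 of B).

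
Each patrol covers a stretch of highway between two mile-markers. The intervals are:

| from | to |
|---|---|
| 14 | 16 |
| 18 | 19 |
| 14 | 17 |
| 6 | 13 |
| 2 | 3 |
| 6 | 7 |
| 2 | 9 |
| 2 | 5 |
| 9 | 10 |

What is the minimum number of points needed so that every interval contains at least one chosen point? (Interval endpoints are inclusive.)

5

Process intervals by earliest right end; each time one isn't hit yet, stab at its right endpoint.
By right end: [2,3]  [2,5]  [6,7]  [2,9]  [9,10]  [6,13]  [14,16]  [14,17]  [18,19]
[2,3] uncovered → point at 3; [6,7] uncovered → point at 7; [9,10] uncovered → point at 10; [14,16] uncovered → point at 16; [18,19] uncovered → point at 19.
Points: 3, 7, 10, 16, 19 (5 total).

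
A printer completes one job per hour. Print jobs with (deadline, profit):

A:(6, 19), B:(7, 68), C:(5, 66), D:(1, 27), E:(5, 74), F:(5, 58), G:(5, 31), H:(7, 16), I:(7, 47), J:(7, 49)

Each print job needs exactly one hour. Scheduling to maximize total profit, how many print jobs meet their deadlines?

Sort by profit descending; place each in the latest free slot ≤ its deadline.
By profit: E(d5,74), B(d7,68), C(d5,66), F(d5,58), J(d7,49), I(d7,47), G(d5,31), D(d1,27), A(d6,19), H(d7,16)
E→slot 5; B→slot 7; C→slot 4; F→slot 3; J→slot 6; I→slot 2; G→slot 1; D skipped; A skipped; H skipped.
7 of 10 scheduled.

7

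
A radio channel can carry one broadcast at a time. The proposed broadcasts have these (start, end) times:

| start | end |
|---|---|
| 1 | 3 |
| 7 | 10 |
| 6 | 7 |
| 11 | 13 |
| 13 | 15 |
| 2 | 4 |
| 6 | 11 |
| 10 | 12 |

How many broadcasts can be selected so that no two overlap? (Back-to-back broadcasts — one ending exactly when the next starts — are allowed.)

5

Order by finish time; keep every interval that doesn't clash with the previous kept one.
Sorted by end: (1,3)  (2,4)  (6,7)  (7,10)  (6,11)  (10,12)  (11,13)  (13,15)
take (1,3); take (6,7); take (7,10); take (10,12); skip (11,13); take (13,15).
Selected 5 broadcasts.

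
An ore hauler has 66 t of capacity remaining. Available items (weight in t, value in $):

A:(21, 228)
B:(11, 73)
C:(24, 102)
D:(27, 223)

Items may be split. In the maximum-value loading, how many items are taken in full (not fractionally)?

3

Order: A (228/21=10.86) > D (223/27=8.26) > B (73/11=6.64) > C (102/24=4.25)
Fill: take A (21 @ 228) → take D (27 @ 223) → take B (11 @ 73) → take 7/24 of C → 29.75; 66/66 used.
3 item(s) taken whole; one partial (take 7/24 of C).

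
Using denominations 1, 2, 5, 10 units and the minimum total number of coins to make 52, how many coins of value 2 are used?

52 − 5×10→2 − 1×2→0
Count of 2: 1

1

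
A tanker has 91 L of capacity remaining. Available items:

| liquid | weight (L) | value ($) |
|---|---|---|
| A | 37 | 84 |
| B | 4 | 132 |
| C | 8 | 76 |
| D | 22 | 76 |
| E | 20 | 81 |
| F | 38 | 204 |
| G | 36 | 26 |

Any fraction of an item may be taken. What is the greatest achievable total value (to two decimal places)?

Greedy by value/weight ratio, highest first.
Order: B (132/4=33.00) > C (76/8=9.50) > F (204/38=5.37) > E (81/20=4.05) > D (76/22=3.45) > A (84/37=2.27) > G (26/36=0.72)
Fill: take B (4 @ 132) → take C (8 @ 76) → take F (38 @ 204) → take E (20 @ 81) → take 21/22 of D → 72.55; 91/91 used.
Total value = 565.55

565.55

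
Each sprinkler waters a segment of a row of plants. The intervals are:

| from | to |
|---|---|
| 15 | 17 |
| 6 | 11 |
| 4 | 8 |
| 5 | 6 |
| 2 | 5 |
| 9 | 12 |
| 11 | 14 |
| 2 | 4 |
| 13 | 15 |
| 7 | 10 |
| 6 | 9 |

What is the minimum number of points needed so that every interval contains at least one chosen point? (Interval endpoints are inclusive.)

Sort by right endpoint; whenever an interval is uncovered, place a point at its right end.
Sorted: [2,4] [2,5] [5,6] [4,8] [6,9] [7,10] [6,11] [9,12] [11,14] [13,15] [15,17]
{[2,4],[2,5]} hit by 4; {[5,6],[4,8],[6,9]} hit by 6; {[7,10],[6,11],[9,12]} hit by 10; {[11,14],[13,15]} hit by 14; {[15,17]} hit by 17.
Points: 4, 6, 10, 14, 17 (5 total).

5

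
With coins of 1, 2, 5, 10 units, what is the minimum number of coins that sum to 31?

4

Greedy: take as many of the largest coin as possible, then repeat with the remainder.
31 = 3×10 + 1×1
Total coins = 3 + 1 = 4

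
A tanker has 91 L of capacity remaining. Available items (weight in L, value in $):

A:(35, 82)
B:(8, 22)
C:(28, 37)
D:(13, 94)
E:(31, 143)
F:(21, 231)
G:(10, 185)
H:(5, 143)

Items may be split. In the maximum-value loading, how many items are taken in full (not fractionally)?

Ratios (sorted): H 28.60, G 18.50, F 11.00, D 7.23, E 4.61, B 2.75, A 2.34, C 1.32
take H (5 @ 143); take G (10 @ 185); take F (21 @ 231); take D (13 @ 94); take E (31 @ 143); take B (8 @ 22); take 3/35 of A → 7.03. Capacity used 91/91.
6 item(s) taken whole; one partial (take 3/35 of A).

6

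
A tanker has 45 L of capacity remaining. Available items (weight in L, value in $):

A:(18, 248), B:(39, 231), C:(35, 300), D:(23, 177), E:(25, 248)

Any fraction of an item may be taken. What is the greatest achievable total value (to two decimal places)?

513.14

Order: A (248/18=13.78) > E (248/25=9.92) > C (300/35=8.57) > D (177/23=7.70) > B (231/39=5.92)
Fill: take A (18 @ 248) → take E (25 @ 248) → take 2/35 of C → 17.14; 45/45 used.
Total value = 513.14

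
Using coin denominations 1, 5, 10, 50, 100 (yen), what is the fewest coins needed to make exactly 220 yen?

Greedy: take as many of the largest coin as possible, then repeat with the remainder.
220 = 2×100 + 2×10
Total coins = 2 + 2 = 4

4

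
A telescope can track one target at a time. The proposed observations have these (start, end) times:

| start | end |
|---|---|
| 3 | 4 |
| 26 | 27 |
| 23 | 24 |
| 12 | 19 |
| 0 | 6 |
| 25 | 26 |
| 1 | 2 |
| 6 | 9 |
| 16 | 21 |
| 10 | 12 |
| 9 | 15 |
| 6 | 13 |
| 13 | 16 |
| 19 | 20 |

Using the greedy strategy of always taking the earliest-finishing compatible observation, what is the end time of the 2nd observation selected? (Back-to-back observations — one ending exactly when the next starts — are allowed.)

4

Order by finish time; keep every interval that doesn't clash with the previous kept one.
Sorted by end: (1,2)  (3,4)  (0,6)  (6,9)  (10,12)  (6,13)  (9,15)  (13,16)  (12,19)  (19,20)  (16,21)  (23,24)  (25,26)  (26,27)
take (1,2); take (3,4); take (6,9); take (10,12); skip (6,13); take (13,16); take (19,20); skip (16,21); take (23,24); take (25,26); take (26,27).
Selected: (1,2) (3,4) (6,9) (10,12) (13,16) (19,20) (23,24) (25,26) (26,27)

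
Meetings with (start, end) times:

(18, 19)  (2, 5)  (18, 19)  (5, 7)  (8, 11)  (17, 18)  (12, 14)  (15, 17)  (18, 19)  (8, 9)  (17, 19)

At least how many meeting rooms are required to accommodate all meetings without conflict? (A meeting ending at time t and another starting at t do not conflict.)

4

Events (time:±→running): 2:+→1 5:-→0 5:+→1 7:-→0 8:+→1 8:+→2 9:-→1 11:-→0 12:+→1 14:-→0 15:+→1 17:-→0 17:+→1 17:+→2 18:-→1 18:+→2 18:+→3 18:+→4 … peak 4.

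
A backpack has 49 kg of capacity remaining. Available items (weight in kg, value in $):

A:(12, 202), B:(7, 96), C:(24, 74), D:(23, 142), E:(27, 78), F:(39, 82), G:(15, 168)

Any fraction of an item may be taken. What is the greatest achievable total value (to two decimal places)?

558.61

Greedy by value/weight ratio, highest first.
Ratios (sorted): A 16.83, B 13.71, G 11.20, D 6.17, C 3.08, E 2.89, F 2.10
take A (12 @ 202); take B (7 @ 96); take G (15 @ 168); take 15/23 of D → 92.61. Capacity used 49/49.
Total value = 558.61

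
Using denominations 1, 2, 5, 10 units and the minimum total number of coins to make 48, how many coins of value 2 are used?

1

Use the largest denomination that fits, subtract, and repeat.
48 = 4×10 + 1×5 + 1×2 + 1×1
Count of 2: 1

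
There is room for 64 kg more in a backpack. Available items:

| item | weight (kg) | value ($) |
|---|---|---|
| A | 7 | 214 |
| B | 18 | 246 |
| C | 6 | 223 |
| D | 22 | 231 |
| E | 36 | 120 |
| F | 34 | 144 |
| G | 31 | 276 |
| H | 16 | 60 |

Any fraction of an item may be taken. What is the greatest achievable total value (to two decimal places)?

Greedy by value/weight ratio, highest first.
Order: C (223/6=37.17) > A (214/7=30.57) > B (246/18=13.67) > D (231/22=10.50) > G (276/31=8.90) > F (144/34=4.24) > H (60/16=3.75) > E (120/36=3.33)
Fill: take C (6 @ 223) → take A (7 @ 214) → take B (18 @ 246) → take D (22 @ 231) → take 11/31 of G → 97.94; 64/64 used.
Total value = 1011.94

1011.94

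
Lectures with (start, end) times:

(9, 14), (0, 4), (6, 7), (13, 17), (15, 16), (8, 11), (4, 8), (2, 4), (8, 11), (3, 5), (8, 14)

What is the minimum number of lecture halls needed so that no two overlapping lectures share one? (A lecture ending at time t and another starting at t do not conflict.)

4

Events (time:±→running): 0:+→1 2:+→2 3:+→3 4:-→2 4:-→1 4:+→2 5:-→1 6:+→2 7:-→1 8:-→0 8:+→1 8:+→2 8:+→3 9:+→4 … peak 4.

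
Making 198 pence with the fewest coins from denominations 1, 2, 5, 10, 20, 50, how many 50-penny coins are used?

3

198 − 3×50→48 − 2×20→8 − 1×5→3 − 1×2→1 − 1×1→0
Count of 50: 3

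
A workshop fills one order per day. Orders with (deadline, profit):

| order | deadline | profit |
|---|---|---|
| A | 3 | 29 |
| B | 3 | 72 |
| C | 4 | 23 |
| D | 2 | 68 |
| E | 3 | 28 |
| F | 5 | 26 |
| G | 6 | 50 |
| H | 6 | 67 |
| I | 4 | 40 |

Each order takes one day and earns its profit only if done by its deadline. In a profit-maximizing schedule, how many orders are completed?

Sort by profit descending; place each in the latest free slot ≤ its deadline.
Profit order: B=72 D=68 H=67 G=50 I=40 A=29 E=28 F=26 C=23
Assign: B→slot 3, D→slot 2, H→slot 6, G→slot 5, I→slot 4, A→slot 1, E skipped, F skipped, C skipped.
Slots: [1:A] [2:D] [3:B] [4:I] [5:G] [6:H]
6 of 9 scheduled.

6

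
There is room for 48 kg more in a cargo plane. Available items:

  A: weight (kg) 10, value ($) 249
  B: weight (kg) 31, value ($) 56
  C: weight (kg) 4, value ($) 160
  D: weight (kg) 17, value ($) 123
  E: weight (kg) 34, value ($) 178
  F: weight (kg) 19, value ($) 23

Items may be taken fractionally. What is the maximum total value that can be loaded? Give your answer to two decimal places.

621.00

Greedy by value/weight ratio, highest first.
Order: C (160/4=40.00) > A (249/10=24.90) > D (123/17=7.24) > E (178/34=5.24) > B (56/31=1.81) > F (23/19=1.21)
Fill: take C (4 @ 160) → take A (10 @ 249) → take D (17 @ 123) → take 17/34 of E → 89.00; 48/48 used.
Total value = 621.00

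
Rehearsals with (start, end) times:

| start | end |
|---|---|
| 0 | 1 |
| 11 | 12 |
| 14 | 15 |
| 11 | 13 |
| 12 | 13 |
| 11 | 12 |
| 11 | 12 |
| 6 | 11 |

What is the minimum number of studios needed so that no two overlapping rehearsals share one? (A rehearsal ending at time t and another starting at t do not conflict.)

4

Events (time:±→running): 0:+→1 1:-→0 6:+→1 11:-→0 11:+→1 11:+→2 11:+→3 11:+→4 … peak 4.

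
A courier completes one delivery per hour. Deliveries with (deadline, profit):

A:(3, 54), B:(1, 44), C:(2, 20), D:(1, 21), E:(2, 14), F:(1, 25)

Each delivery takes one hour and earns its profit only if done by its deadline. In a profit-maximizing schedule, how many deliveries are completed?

Take jobs in profit order; each goes to the latest open slot no later than its deadline.
Profit order: A=54 B=44 F=25 D=21 C=20 E=14
Assign: A→slot 3, B→slot 1, F skipped, D skipped, C→slot 2, E skipped.
Slots: [1:B] [2:C] [3:A]
3 of 6 scheduled.

3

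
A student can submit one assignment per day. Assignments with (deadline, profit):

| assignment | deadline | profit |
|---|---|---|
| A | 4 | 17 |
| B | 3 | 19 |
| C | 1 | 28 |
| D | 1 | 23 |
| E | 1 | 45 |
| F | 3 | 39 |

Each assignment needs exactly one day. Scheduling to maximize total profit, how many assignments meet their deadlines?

4

Profit order: E=45 F=39 C=28 D=23 B=19 A=17
Assign: E→slot 1, F→slot 3, C skipped, D skipped, B→slot 2, A→slot 4.
Slots: [1:E] [2:B] [3:F] [4:A]
4 of 6 scheduled.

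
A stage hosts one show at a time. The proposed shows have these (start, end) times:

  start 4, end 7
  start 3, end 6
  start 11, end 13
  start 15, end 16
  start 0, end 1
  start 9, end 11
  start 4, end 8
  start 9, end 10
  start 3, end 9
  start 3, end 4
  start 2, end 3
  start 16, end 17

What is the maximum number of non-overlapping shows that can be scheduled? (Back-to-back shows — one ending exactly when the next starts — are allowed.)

Greedy by earliest finish: after sorting by end time, pick each interval compatible with the last pick.
Sorted by end: (0,1)  (2,3)  (3,4)  (3,6)  (4,7)  (4,8)  (3,9)  (9,10)  (9,11)  (11,13)  (15,16)  (16,17)
take (0,1); take (2,3); take (3,4); take (4,7); skip (4,8); skip (3,9); take (9,10); take (11,13); take (15,16); take (16,17).
Selected 8 shows.

8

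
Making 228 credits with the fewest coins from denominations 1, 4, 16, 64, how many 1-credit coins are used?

Greedy: take as many of the largest coin as possible, then repeat with the remainder.
228 = 3×64 + 2×16 + 1×4
Count of 1: 0

0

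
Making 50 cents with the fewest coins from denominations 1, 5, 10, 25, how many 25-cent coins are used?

50 − 2×25→0
Count of 25: 2

2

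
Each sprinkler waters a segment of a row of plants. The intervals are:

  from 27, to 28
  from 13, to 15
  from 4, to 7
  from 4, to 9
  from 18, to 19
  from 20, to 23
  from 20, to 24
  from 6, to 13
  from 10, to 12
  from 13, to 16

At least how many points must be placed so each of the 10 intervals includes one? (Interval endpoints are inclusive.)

6

By right end: [4,7]  [4,9]  [10,12]  [6,13]  [13,15]  [13,16]  [18,19]  [20,23]  [20,24]  [27,28]
[4,7] uncovered → point at 7; [10,12] uncovered → point at 12; [13,15] uncovered → point at 15; [18,19] uncovered → point at 19; [20,23] uncovered → point at 23; [27,28] uncovered → point at 28.
Points: 7, 12, 15, 19, 23, 28 (6 total).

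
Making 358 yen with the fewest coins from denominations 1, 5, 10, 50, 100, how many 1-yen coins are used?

3

358 − 3×100→58 − 1×50→8 − 1×5→3 − 3×1→0
Count of 1: 3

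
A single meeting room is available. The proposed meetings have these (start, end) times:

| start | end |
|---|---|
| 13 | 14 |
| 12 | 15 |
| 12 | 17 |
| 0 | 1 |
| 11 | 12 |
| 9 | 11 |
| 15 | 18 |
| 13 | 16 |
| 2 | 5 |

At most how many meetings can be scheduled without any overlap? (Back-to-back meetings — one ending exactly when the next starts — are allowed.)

By end time: (0,1), (2,5), (9,11), (11,12), (13,14), (12,15), (13,16), (12,17), (15,18).
Pick (0,1); next start ≥ 1 → (2,5); next start ≥ 5 → (9,11); next start ≥ 11 → (11,12); next start ≥ 12 → (13,14); next start ≥ 14 → (15,18).
Selected 6 meetings.

6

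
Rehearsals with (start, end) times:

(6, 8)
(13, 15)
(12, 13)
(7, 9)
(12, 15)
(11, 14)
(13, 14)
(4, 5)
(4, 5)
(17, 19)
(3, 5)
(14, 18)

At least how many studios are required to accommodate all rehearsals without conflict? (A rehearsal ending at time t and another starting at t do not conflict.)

Count concurrent intervals with a sweep; the peak is the room count.
starts: [3, 4, 4, 6, 7, 11, 12, 12, 13, 13, 14, 17]
ends:   [5, 5, 5, 8, 9, 13, 14, 14, 15, 15, 18, 19]
s3→1 s4→2 s4→3 e5→2 e5→1 e5→0 s6→1 s7→2 e8→1 e9→0 s11→1 s12→2 s12→3 e13→2 s13→3 s13→4  — peak 4.

4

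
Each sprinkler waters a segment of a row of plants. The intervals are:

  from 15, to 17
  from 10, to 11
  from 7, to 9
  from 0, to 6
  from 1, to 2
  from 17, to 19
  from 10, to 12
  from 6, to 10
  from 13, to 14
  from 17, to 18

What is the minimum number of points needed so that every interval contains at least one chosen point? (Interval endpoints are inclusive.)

Sort by right endpoint; whenever an interval is uncovered, place a point at its right end.
By right end: [1,2]  [0,6]  [7,9]  [6,10]  [10,11]  [10,12]  [13,14]  [15,17]  [17,18]  [17,19]
[1,2] uncovered → point at 2; [7,9] uncovered → point at 9; [10,11] uncovered → point at 11; [13,14] uncovered → point at 14; [15,17] uncovered → point at 17.
Points: 2, 9, 11, 14, 17 (5 total).

5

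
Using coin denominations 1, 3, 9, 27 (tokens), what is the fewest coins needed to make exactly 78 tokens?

6

Use the largest denomination that fits, subtract, and repeat.
78 − 2×27→24 − 2×9→6 − 2×3→0
Total coins = 2 + 2 + 2 = 6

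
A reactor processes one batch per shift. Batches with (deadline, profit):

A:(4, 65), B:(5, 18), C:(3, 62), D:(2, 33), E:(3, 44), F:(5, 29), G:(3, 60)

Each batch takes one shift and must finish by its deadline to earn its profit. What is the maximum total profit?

260

Profit order: A=65 C=62 G=60 E=44 D=33 F=29 B=18
Assign: A→slot 4, C→slot 3, G→slot 2, E→slot 1, D skipped, F→slot 5, B skipped.
Slots: [1:E] [2:G] [3:C] [4:A] [5:F]
Profit = 44 + 60 + 62 + 65 + 29 = 260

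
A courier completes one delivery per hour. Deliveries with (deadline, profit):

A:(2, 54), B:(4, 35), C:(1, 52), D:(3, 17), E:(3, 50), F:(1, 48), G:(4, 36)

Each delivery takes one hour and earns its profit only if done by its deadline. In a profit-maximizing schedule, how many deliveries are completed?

4

By profit: A(d2,54), C(d1,52), E(d3,50), F(d1,48), G(d4,36), B(d4,35), D(d3,17)
A→slot 2; C→slot 1; E→slot 3; F skipped; G→slot 4; B skipped; D skipped.
4 of 7 scheduled.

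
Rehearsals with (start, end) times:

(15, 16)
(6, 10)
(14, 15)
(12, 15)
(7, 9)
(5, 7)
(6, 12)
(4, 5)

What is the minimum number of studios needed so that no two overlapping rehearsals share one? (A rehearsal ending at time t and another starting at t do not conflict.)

3

Count concurrent intervals with a sweep; the peak is the room count.
Events (time:±→running): 4:+→1 5:-→0 5:+→1 6:+→2 6:+→3 … peak 3.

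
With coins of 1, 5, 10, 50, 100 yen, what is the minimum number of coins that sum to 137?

7

137 − 1×100→37 − 3×10→7 − 1×5→2 − 2×1→0
Total coins = 1 + 3 + 1 + 2 = 7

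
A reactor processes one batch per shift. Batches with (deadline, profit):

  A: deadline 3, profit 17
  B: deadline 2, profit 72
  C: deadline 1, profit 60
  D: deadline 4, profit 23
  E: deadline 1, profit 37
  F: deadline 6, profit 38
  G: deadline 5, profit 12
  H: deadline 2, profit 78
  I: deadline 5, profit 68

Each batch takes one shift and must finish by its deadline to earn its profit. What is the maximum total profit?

Sort by profit descending; place each in the latest free slot ≤ its deadline.
Profit order: H=78 B=72 I=68 C=60 F=38 E=37 D=23 A=17 G=12
Assign: H→slot 2, B→slot 1, I→slot 5, C skipped, F→slot 6, E skipped, D→slot 4, A→slot 3, G skipped.
Slots: [1:B] [2:H] [3:A] [4:D] [5:I] [6:F]
Profit = 72 + 78 + 17 + 23 + 68 + 38 = 296

296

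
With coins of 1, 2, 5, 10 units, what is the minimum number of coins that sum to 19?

4

19 − 1×10→9 − 1×5→4 − 2×2→0
Total coins = 1 + 1 + 2 = 4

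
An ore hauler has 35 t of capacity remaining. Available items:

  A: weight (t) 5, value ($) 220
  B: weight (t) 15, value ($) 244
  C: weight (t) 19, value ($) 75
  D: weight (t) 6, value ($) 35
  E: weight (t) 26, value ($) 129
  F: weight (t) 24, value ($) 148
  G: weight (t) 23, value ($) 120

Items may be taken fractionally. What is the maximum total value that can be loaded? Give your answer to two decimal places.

556.50

Sort by value per unit weight and fill in that order.
Order: A (220/5=44.00) > B (244/15=16.27) > F (148/24=6.17) > D (35/6=5.83) > G (120/23=5.22) > E (129/26=4.96) > C (75/19=3.95)
Fill: take A (5 @ 220) → take B (15 @ 244) → take 15/24 of F → 92.50; 35/35 used.
Total value = 556.50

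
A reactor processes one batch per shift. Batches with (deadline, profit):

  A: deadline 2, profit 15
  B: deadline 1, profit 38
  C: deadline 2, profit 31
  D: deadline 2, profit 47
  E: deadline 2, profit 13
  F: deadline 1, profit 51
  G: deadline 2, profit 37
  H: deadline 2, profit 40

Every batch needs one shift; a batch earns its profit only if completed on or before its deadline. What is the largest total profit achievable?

98

Sort by profit descending; place each in the latest free slot ≤ its deadline.
By profit: F(d1,51), D(d2,47), H(d2,40), B(d1,38), G(d2,37), C(d2,31), A(d2,15), E(d2,13)
F→slot 1; D→slot 2; H skipped; B skipped; G skipped; C skipped; A skipped; E skipped.
Profit = 51 + 47 = 98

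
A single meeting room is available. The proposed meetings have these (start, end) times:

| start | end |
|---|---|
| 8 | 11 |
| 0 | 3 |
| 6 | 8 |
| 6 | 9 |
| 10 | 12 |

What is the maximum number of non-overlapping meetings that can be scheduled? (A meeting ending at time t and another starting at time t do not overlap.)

3

By end time: (0,3), (6,8), (6,9), (8,11), (10,12).
Pick (0,3); next start ≥ 3 → (6,8); next start ≥ 8 → (8,11).
Selected 3 meetings.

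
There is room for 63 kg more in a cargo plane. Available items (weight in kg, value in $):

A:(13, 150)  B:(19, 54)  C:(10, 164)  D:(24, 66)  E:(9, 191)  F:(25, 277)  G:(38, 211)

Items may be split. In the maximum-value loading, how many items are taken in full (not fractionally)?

4

Sort by value per unit weight and fill in that order.
Ratios (sorted): E 21.22, C 16.40, A 11.54, F 11.08, G 5.55, B 2.84, D 2.75
take E (9 @ 191); take C (10 @ 164); take A (13 @ 150); take F (25 @ 277); take 6/38 of G → 33.32. Capacity used 63/63.
4 item(s) taken whole; one partial (take 6/38 of G).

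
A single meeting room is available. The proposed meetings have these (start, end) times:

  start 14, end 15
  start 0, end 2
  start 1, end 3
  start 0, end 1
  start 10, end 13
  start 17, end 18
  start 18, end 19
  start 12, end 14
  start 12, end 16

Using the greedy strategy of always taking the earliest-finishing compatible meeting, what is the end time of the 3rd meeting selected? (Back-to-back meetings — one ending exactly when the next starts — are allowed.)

13

Sort by end time and greedily take each interval whose start is ≥ the last chosen end.
By end time: (0,1), (0,2), (1,3), (10,13), (12,14), (14,15), (12,16), (17,18), (18,19).
Pick (0,1); next start ≥ 1 → (1,3); next start ≥ 3 → (10,13); next start ≥ 13 → (14,15); next start ≥ 15 → (17,18); next start ≥ 18 → (18,19).
Selected: (0,1) (1,3) (10,13) (14,15) (17,18) (18,19)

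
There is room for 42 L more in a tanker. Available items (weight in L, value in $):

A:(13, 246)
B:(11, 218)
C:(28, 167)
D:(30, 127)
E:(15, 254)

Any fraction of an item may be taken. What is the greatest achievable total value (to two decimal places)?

Order: B (218/11=19.82) > A (246/13=18.92) > E (254/15=16.93) > C (167/28=5.96) > D (127/30=4.23)
Fill: take B (11 @ 218) → take A (13 @ 246) → take E (15 @ 254) → take 3/28 of C → 17.89; 42/42 used.
Total value = 735.89

735.89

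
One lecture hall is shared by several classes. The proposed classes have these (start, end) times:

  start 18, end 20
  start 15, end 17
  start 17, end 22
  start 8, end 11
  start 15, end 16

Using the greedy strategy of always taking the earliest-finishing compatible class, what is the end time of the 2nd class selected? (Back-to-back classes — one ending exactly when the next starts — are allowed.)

Order by finish time; keep every interval that doesn't clash with the previous kept one.
By end time: (8,11), (15,16), (15,17), (18,20), (17,22).
Pick (8,11); next start ≥ 11 → (15,16); next start ≥ 16 → (18,20).
Selected: (8,11) (15,16) (18,20)

16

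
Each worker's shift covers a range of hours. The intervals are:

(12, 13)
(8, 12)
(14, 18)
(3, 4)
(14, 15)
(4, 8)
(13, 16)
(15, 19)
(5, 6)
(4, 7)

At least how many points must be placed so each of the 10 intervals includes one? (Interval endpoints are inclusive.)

4

Process intervals by earliest right end; each time one isn't hit yet, stab at its right endpoint.
By right end: [3,4]  [5,6]  [4,7]  [4,8]  [8,12]  [12,13]  [14,15]  [13,16]  [14,18]  [15,19]
[3,4] uncovered → point at 4; [5,6] uncovered → point at 6; [8,12] uncovered → point at 12; [14,15] uncovered → point at 15.
Points: 4, 6, 12, 15 (4 total).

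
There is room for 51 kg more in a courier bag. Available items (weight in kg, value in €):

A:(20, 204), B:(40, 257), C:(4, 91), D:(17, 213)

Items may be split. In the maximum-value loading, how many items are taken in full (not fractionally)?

3

Sort by value per unit weight and fill in that order.
Order: C (91/4=22.75) > D (213/17=12.53) > A (204/20=10.20) > B (257/40=6.42)
Fill: take C (4 @ 91) → take D (17 @ 213) → take A (20 @ 204) → take 10/40 of B → 64.25; 51/51 used.
3 item(s) taken whole; one partial (take 10/40 of B).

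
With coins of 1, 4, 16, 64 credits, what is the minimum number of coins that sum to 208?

Use the largest denomination that fits, subtract, and repeat.
208 = 3×64 + 1×16
Total coins = 3 + 1 = 4

4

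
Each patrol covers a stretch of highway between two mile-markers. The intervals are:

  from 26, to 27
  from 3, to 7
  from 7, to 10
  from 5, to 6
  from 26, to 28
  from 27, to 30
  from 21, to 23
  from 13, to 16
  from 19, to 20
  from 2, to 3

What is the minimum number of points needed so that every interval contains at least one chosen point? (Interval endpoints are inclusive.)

7

Sorted: [2,3] [5,6] [3,7] [7,10] [13,16] [19,20] [21,23] [26,27] [26,28] [27,30]
{[2,3]} hit by 3; {[5,6],[3,7]} hit by 6; {[7,10]} hit by 10; {[13,16]} hit by 16; {[19,20]} hit by 20; {[21,23]} hit by 23; {[26,27],[26,28],[27,30]} hit by 27.
Points: 3, 6, 10, 16, 20, 23, 27 (7 total).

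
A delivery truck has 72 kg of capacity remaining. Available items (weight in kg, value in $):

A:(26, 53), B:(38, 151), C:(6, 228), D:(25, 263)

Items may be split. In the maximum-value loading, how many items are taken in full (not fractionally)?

Greedy by value/weight ratio, highest first.
Ratios (sorted): C 38.00, D 10.52, B 3.97, A 2.04
take C (6 @ 228); take D (25 @ 263); take B (38 @ 151); take 3/26 of A → 6.12. Capacity used 72/72.
3 item(s) taken whole; one partial (take 3/26 of A).

3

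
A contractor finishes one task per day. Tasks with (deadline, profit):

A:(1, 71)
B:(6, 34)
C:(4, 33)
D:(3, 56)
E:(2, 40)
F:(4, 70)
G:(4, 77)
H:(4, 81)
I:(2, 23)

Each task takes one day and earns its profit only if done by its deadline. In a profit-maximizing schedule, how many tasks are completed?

5

Profit order: H=81 G=77 A=71 F=70 D=56 E=40 B=34 C=33 I=23
Assign: H→slot 4, G→slot 3, A→slot 1, F→slot 2, D skipped, E skipped, B→slot 6, C skipped, I skipped.
Slots: [1:A] [2:F] [3:G] [4:H] [6:B]
5 of 9 scheduled.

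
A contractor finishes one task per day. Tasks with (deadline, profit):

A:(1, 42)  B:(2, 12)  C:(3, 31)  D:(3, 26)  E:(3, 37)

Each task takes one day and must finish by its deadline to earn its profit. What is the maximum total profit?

Sort by profit descending; place each in the latest free slot ≤ its deadline.
Profit order: A=42 E=37 C=31 D=26 B=12
Assign: A→slot 1, E→slot 3, C→slot 2, D skipped, B skipped.
Slots: [1:A] [2:C] [3:E]
Profit = 42 + 31 + 37 = 110

110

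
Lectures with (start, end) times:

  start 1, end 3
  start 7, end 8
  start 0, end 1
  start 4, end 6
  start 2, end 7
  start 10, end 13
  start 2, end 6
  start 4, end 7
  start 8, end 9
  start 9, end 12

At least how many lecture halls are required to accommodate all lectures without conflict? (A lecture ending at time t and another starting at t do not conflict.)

4

starts: [0, 1, 2, 2, 4, 4, 7, 8, 9, 10]
ends:   [1, 3, 6, 6, 7, 7, 8, 9, 12, 13]
s0→1 e1→0 s1→1 s2→2 s2→3 e3→2 s4→3 s4→4  — peak 4.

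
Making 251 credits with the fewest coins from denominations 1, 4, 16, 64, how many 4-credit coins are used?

Use the largest denomination that fits, subtract, and repeat.
251 = 3×64 + 3×16 + 2×4 + 3×1
Count of 4: 2

2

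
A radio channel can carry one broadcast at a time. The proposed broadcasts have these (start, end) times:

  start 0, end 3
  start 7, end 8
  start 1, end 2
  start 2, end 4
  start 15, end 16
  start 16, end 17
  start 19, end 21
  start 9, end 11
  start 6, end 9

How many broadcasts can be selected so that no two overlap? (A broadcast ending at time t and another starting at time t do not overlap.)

Order by finish time; keep every interval that doesn't clash with the previous kept one.
Sorted by end: (1,2)  (0,3)  (2,4)  (7,8)  (6,9)  (9,11)  (15,16)  (16,17)  (19,21)
take (1,2); skip (0,3); take (2,4); take (7,8); take (9,11); take (15,16); take (16,17); take (19,21).
Selected 7 broadcasts.

7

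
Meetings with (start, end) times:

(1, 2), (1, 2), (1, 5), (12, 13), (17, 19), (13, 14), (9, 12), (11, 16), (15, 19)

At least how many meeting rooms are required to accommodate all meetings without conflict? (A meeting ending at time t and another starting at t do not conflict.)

Events (time:±→running): 1:+→1 1:+→2 1:+→3 … peak 3.

3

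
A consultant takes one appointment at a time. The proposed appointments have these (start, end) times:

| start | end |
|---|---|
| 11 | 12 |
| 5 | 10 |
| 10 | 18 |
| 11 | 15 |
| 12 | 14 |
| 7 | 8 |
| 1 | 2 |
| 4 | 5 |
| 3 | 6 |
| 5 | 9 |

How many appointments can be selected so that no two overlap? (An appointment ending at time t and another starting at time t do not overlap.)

Order by finish time; keep every interval that doesn't clash with the previous kept one.
By end time: (1,2), (4,5), (3,6), (7,8), (5,9), (5,10), (11,12), (12,14), (11,15), (10,18).
Pick (1,2); next start ≥ 2 → (4,5); next start ≥ 5 → (7,8); next start ≥ 8 → (11,12); next start ≥ 12 → (12,14).
Selected 5 appointments.

5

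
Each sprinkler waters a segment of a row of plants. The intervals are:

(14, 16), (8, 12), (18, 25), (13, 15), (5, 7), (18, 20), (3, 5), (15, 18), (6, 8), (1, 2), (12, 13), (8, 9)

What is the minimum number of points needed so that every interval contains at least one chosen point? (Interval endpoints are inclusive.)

6

Sorted: [1,2] [3,5] [5,7] [6,8] [8,9] [8,12] [12,13] [13,15] [14,16] [15,18] [18,20] [18,25]
{[1,2]} hit by 2; {[3,5],[5,7]} hit by 5; {[6,8],[8,9],[8,12]} hit by 8; {[12,13],[13,15]} hit by 13; {[14,16],[15,18]} hit by 16; {[18,20],[18,25]} hit by 20.
Points: 2, 5, 8, 13, 16, 20 (6 total).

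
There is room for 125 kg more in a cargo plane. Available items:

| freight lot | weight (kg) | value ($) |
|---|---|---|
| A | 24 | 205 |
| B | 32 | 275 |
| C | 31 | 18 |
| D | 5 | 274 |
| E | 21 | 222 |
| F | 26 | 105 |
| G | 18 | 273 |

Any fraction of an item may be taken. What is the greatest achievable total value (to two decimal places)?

Order: D (274/5=54.80) > G (273/18=15.17) > E (222/21=10.57) > B (275/32=8.59) > A (205/24=8.54) > F (105/26=4.04) > C (18/31=0.58)
Fill: take D (5 @ 274) → take G (18 @ 273) → take E (21 @ 222) → take B (32 @ 275) → take A (24 @ 205) → take 25/26 of F → 100.96; 125/125 used.
Total value = 1349.96

1349.96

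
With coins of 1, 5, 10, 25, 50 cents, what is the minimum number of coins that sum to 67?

67 = 1×50 + 1×10 + 1×5 + 2×1
Total coins = 1 + 1 + 1 + 2 = 5

5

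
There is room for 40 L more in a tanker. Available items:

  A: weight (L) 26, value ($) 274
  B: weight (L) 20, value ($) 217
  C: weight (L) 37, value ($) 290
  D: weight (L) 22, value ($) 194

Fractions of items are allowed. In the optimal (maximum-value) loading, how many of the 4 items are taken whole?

1

Greedy by value/weight ratio, highest first.
Ratios (sorted): B 10.85, A 10.54, D 8.82, C 7.84
take B (20 @ 217); take 20/26 of A → 210.77. Capacity used 40/40.
1 item(s) taken whole; one partial (take 20/26 of A).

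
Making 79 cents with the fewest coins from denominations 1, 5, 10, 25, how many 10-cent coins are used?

Greedy: take as many of the largest coin as possible, then repeat with the remainder.
79 − 3×25→4 − 4×1→0
Count of 10: 0

0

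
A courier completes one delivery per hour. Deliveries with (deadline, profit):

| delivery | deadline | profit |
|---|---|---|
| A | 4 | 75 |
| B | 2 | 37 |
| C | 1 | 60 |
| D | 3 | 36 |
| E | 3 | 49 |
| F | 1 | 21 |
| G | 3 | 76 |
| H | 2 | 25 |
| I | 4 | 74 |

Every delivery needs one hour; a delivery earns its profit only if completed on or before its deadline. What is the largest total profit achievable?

285

Profit order: G=76 A=75 I=74 C=60 E=49 B=37 D=36 H=25 F=21
Assign: G→slot 3, A→slot 4, I→slot 2, C→slot 1, E skipped, B skipped, D skipped, H skipped, F skipped.
Slots: [1:C] [2:I] [3:G] [4:A]
Profit = 60 + 74 + 76 + 75 = 285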